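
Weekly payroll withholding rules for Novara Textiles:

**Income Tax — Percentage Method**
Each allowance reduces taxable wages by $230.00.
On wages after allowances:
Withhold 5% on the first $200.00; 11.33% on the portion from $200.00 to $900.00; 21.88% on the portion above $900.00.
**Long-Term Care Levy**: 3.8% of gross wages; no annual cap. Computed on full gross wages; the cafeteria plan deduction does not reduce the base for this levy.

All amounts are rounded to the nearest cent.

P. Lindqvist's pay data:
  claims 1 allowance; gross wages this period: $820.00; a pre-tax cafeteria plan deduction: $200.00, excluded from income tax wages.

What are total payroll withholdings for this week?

Income Tax: taxable = $820.00 − $200.00 − 1×$230.00 = $390.00
  $10.00 + 11.33% × ($390.00 − $200.00) = $10.00 + 11.33% × $190.00 = $31.53
Long-Term Care Levy: 3.8% × $820.00 = $31.16
Total: $31.53 + $31.16 = $62.69

$62.69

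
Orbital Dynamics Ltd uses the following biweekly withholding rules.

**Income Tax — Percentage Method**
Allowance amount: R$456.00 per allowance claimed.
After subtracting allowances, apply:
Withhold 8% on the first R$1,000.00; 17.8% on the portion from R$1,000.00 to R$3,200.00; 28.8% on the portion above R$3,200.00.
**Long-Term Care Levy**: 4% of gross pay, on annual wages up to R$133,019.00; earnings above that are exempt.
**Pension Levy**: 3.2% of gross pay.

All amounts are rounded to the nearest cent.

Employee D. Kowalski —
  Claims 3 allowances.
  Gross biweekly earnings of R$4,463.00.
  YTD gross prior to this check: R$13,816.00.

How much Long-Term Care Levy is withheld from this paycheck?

Long-Term Care Levy: 4% × R$4,463.00 = R$178.52

R$178.52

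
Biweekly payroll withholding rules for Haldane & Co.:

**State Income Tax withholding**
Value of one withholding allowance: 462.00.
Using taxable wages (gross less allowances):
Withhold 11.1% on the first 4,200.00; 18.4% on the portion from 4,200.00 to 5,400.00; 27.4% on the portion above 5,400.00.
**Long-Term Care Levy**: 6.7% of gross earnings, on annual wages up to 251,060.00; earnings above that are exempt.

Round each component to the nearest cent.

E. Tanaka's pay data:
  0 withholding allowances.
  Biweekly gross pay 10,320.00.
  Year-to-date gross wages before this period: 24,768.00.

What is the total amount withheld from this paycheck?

State Income Tax: taxable = 10,320.00
  687.00 + 27.4% × (10,320.00 − 5,400.00) = 687.00 + 27.4% × 4,920.00 = 2,035.08
Long-Term Care Levy: 6.7% × 10,320.00 = 691.44
Total: 2,035.08 + 691.44 = 2,726.52

2,726.52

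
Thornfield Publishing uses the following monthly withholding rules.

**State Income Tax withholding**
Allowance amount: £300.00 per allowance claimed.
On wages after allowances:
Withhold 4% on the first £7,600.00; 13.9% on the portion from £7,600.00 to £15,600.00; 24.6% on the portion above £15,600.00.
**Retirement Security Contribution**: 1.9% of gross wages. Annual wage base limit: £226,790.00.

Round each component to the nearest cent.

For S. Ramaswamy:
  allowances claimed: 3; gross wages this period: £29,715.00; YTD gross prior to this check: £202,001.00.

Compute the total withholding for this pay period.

State Income Tax: taxable = £29,715.00 − 3×£300.00 = £28,815.00
  £1,416.00 + 24.6% × (£28,815.00 − £15,600.00) = £1,416.00 + 24.6% × £13,215.00 = £4,666.89
Retirement Security Contribution: cap £226,790.00 − YTD £202,001.00 = £24,789.00 subject; 1.9% × £24,789.00 = £470.99
Total: £4,666.89 + £470.99 = £5,137.88

£5,137.88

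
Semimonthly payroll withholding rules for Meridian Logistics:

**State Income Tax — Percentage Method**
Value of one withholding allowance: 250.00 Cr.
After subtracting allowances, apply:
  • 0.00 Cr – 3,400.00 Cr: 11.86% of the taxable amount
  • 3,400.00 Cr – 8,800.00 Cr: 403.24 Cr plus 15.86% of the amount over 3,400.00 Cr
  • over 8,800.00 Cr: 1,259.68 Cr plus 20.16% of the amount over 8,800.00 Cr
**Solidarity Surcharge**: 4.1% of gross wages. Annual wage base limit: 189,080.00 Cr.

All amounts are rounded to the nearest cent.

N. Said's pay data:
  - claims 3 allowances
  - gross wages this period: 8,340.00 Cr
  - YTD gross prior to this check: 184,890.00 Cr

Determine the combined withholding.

State Income Tax: taxable = 8,340.00 Cr − 3×250.00 Cr = 7,590.00 Cr
  403.24 Cr + 15.86% × (7,590.00 Cr − 3,400.00 Cr) = 403.24 Cr + 15.86% × 4,190.00 Cr = 1,067.77 Cr
Solidarity Surcharge: cap 189,080.00 Cr − YTD 184,890.00 Cr = 4,190.00 Cr subject; 4.1% × 4,190.00 Cr = 171.79 Cr
Total: 1,067.77 Cr + 171.79 Cr = 1,239.56 Cr

1,239.56 Cr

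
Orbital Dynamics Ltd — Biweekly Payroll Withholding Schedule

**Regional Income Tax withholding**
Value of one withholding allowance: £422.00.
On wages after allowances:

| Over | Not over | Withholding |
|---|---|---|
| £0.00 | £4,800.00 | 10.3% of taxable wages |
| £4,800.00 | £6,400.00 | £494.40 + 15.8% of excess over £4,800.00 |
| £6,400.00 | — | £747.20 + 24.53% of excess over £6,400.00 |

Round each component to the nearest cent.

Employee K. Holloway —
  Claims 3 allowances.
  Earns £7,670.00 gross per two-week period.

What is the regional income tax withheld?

Regional Income Tax: taxable = £7,670.00 − 3×£422.00 = £6,404.00
  £747.20 + 24.53% × (£6,404.00 − £6,400.00) = £747.20 + 24.53% × £4.00 = £748.18

£748.18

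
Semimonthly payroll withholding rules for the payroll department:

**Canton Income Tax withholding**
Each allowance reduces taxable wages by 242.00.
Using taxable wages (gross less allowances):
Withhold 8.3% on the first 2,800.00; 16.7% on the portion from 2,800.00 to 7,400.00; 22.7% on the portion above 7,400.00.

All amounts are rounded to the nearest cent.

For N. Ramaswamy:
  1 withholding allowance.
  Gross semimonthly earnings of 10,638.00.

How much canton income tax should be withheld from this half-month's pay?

Canton Income Tax: taxable = 10,638.00 − 1×242.00 = 10,396.00
  1,000.60 + 22.7% × (10,396.00 − 7,400.00) = 1,000.60 + 22.7% × 2,996.00 = 1,680.69

1,680.69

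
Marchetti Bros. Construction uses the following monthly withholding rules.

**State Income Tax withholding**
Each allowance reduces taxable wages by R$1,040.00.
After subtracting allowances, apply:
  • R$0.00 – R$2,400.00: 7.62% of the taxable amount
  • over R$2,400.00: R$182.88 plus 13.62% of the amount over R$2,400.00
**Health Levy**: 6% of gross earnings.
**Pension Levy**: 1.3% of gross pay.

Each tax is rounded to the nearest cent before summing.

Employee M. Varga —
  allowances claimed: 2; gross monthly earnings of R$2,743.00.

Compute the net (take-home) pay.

R$2,492.24

State Income Tax: taxable = R$2,743.00 − 2×R$1,040.00 = R$663.00
  7.62% × R$663.00 = R$50.52
Health Levy: 6% × R$2,743.00 = R$164.58
Pension Levy: 1.3% × R$2,743.00 = R$35.66
Total withheld: R$50.52 + R$164.58 + R$35.66 = R$250.76
Net pay: R$2,743.00 − R$250.76 = R$2,492.24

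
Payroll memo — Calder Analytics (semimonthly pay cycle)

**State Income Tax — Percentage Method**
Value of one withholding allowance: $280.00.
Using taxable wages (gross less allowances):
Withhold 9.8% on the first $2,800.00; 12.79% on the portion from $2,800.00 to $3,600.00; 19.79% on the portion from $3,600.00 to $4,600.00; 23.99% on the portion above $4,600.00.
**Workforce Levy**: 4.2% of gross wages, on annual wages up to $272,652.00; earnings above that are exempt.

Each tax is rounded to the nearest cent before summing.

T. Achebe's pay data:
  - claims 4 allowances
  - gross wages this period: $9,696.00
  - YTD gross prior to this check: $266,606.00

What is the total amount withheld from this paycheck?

$1,782.39

State Income Tax: taxable = $9,696.00 − 4×$280.00 = $8,576.00
  $574.62 + 23.99% × ($8,576.00 − $4,600.00) = $574.62 + 23.99% × $3,976.00 = $1,528.46
Workforce Levy: cap $272,652.00 − YTD $266,606.00 = $6,046.00 subject; 4.2% × $6,046.00 = $253.93
Total: $1,528.46 + $253.93 = $1,782.39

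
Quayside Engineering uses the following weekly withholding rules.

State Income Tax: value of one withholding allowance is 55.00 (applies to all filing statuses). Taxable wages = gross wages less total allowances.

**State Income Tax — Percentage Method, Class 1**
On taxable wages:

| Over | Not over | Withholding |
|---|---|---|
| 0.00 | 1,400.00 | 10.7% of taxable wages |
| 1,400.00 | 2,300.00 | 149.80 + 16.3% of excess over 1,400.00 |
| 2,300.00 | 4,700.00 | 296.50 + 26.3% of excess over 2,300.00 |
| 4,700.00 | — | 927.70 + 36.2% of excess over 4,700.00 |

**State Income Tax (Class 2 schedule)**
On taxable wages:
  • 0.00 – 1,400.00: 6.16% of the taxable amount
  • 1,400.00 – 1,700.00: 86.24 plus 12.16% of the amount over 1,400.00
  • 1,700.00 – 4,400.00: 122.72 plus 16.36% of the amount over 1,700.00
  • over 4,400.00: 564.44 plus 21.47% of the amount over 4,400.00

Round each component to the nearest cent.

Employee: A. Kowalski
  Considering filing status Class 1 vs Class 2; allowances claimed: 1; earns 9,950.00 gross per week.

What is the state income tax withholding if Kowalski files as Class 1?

2,808.29

State Income Tax (Class 1): taxable = 9,950.00 − 1×55.00 = 9,895.00
  927.70 + 36.2% × (9,895.00 − 4,700.00) = 927.70 + 36.2% × 5,195.00 = 2,808.29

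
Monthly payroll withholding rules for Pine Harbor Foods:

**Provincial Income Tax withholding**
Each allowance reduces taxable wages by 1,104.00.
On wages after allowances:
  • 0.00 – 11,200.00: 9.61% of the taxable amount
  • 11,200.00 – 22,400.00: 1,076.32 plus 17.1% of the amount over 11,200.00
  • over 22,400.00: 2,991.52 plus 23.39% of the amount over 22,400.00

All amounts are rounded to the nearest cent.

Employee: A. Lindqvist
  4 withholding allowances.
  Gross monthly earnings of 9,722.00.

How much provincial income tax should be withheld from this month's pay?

Provincial Income Tax: taxable = 9,722.00 − 4×1,104.00 = 5,306.00
  9.61% × 5,306.00 = 509.91

509.91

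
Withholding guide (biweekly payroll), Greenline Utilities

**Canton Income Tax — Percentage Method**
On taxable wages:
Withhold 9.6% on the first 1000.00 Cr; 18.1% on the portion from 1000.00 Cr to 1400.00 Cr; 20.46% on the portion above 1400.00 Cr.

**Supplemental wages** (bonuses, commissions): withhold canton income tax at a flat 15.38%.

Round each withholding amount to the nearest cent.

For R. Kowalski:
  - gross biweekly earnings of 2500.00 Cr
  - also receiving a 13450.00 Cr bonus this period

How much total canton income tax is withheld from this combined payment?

Canton Income Tax: taxable = 2500.00 Cr
  168.40 Cr + 20.46% × (2500.00 Cr − 1400.00 Cr) = 168.40 Cr + 20.46% × 1100.00 Cr = 393.46 Cr
Supplemental (15.38% flat on bonus): 15.38% × 13450.00 Cr = 2068.61 Cr
Total canton income tax: 393.46 Cr + 2068.61 Cr = 2462.07 Cr

2462.07 Cr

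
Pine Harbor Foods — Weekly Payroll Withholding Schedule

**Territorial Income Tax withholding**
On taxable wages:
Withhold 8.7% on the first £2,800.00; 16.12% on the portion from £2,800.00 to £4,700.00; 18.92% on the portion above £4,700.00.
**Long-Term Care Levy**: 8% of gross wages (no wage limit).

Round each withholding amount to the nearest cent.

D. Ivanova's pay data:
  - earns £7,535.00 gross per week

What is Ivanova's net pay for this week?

£5,845.94

Territorial Income Tax: taxable = £7,535.00
  £549.88 + 18.92% × (£7,535.00 − £4,700.00) = £549.88 + 18.92% × £2,835.00 = £1,086.26
Long-Term Care Levy: 8% × £7,535.00 = £602.80
Total withheld: £1,086.26 + £602.80 = £1,689.06
Net pay: £7,535.00 − £1,689.06 = £5,845.94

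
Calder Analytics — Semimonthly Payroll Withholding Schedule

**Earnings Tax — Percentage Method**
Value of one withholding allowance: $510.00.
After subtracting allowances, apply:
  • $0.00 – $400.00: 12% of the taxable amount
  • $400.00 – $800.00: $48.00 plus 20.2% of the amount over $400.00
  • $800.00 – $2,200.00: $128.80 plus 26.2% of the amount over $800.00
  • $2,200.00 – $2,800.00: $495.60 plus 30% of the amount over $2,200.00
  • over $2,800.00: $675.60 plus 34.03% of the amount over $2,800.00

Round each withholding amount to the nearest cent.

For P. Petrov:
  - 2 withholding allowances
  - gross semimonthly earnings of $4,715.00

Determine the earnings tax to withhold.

$980.17

Earnings Tax: taxable = $4,715.00 − 2×$510.00 = $3,695.00
  $675.60 + 34.03% × ($3,695.00 − $2,800.00) = $675.60 + 34.03% × $895.00 = $980.17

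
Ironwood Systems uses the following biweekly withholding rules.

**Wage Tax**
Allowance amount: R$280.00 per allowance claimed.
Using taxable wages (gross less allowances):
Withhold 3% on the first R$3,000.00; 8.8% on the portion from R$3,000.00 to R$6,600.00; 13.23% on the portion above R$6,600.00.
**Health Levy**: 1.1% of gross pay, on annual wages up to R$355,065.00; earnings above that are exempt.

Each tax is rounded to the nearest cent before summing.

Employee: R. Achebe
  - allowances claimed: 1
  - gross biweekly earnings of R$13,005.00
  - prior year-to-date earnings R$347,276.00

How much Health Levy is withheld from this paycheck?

R$85.68

Health Levy: cap R$355,065.00 − YTD R$347,276.00 = R$7,789.00 subject; 1.1% × R$7,789.00 = R$85.68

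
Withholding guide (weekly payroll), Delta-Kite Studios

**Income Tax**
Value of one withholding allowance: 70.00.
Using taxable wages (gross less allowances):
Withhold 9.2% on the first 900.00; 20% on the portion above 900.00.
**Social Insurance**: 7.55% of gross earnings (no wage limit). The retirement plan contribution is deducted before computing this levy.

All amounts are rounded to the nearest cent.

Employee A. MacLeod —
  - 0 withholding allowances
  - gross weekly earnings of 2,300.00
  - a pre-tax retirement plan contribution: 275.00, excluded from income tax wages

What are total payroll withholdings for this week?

Income Tax: taxable = 2,300.00 − 275.00 = 2,025.00
  82.80 + 20% × (2,025.00 − 900.00) = 82.80 + 20% × 1,125.00 = 307.80
Social Insurance: 7.55% × 2,025.00 = 152.89
Total: 307.80 + 152.89 = 460.69

460.69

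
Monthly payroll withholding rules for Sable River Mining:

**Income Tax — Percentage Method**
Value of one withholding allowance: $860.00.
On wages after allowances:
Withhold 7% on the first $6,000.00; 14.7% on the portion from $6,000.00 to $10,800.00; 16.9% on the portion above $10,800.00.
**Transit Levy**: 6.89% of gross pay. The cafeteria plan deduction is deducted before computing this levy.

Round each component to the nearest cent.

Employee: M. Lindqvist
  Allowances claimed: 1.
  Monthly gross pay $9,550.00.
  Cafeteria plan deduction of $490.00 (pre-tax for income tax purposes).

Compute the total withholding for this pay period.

Income Tax: taxable = $9,550.00 − $490.00 − 1×$860.00 = $8,200.00
  $420.00 + 14.7% × ($8,200.00 − $6,000.00) = $420.00 + 14.7% × $2,200.00 = $743.40
Transit Levy: 6.89% × $9,060.00 = $624.23
Total: $743.40 + $624.23 = $1,367.63

$1,367.63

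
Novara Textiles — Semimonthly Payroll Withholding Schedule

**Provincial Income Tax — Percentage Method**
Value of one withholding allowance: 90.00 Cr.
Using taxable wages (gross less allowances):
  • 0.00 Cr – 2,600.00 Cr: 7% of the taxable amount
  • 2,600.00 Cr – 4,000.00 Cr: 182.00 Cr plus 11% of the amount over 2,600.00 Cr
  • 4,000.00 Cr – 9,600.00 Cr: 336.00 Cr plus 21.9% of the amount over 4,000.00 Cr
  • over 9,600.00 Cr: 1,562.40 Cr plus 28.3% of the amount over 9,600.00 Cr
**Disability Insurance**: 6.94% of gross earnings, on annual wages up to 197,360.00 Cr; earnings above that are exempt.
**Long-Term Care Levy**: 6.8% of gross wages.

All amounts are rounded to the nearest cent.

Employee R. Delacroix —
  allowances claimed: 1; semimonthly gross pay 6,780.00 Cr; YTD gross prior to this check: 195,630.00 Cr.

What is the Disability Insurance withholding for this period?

Disability Insurance: cap 197,360.00 Cr − YTD 195,630.00 Cr = 1,730.00 Cr subject; 6.94% × 1,730.00 Cr = 120.06 Cr

120.06 Cr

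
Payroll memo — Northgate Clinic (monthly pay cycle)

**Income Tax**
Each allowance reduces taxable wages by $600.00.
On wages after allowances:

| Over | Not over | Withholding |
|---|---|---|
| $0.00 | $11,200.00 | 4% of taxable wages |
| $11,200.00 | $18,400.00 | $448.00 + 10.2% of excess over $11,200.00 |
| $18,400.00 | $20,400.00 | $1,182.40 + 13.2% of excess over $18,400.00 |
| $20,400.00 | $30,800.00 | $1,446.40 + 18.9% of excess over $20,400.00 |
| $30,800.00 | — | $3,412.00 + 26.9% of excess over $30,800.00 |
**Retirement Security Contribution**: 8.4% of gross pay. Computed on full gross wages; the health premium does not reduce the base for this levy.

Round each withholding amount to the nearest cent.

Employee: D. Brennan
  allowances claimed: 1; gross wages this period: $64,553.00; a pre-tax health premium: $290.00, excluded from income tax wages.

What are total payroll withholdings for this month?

$17,674.60

Income Tax: taxable = $64,553.00 − $290.00 − 1×$600.00 = $63,663.00
  $3,412.00 + 26.9% × ($63,663.00 − $30,800.00) = $3,412.00 + 26.9% × $32,863.00 = $12,252.15
Retirement Security Contribution: 8.4% × $64,553.00 = $5,422.45
Total: $12,252.15 + $5,422.45 = $17,674.60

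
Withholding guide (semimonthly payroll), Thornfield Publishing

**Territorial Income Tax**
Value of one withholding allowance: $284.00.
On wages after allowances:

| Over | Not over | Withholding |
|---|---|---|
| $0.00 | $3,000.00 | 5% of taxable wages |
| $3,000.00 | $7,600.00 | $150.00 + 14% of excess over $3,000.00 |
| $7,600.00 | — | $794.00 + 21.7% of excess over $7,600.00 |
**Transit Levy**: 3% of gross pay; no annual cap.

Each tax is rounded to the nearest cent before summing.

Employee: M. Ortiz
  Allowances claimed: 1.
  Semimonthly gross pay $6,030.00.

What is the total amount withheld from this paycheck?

Territorial Income Tax: taxable = $6,030.00 − 1×$284.00 = $5,746.00
  $150.00 + 14% × ($5,746.00 − $3,000.00) = $150.00 + 14% × $2,746.00 = $534.44
Transit Levy: 3% × $6,030.00 = $180.90
Total: $534.44 + $180.90 = $715.34

$715.34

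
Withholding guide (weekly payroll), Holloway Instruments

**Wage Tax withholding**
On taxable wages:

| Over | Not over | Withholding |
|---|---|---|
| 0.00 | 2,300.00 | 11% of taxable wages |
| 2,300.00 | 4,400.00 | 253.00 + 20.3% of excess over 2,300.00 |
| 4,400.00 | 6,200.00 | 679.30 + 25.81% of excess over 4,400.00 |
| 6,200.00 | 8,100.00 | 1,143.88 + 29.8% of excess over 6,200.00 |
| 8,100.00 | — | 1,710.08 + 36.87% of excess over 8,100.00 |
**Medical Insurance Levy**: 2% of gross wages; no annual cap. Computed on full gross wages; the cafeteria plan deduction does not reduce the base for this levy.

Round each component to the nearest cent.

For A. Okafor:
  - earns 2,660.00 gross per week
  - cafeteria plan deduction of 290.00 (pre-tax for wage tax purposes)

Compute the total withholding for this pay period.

320.41

Wage Tax: taxable = 2,660.00 − 290.00 = 2,370.00
  253.00 + 20.3% × (2,370.00 − 2,300.00) = 253.00 + 20.3% × 70.00 = 267.21
Medical Insurance Levy: 2% × 2,660.00 = 53.20
Total: 267.21 + 53.20 = 320.41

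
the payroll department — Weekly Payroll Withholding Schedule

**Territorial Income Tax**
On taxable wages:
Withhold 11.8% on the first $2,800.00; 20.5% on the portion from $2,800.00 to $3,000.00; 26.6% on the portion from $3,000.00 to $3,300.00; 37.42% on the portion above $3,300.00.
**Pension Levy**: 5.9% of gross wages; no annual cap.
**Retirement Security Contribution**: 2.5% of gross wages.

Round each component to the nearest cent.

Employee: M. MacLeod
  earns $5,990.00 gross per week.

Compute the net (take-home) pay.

$4,029.04

Territorial Income Tax: taxable = $5,990.00
  $451.20 + 37.42% × ($5,990.00 − $3,300.00) = $451.20 + 37.42% × $2,690.00 = $1,457.80
Pension Levy: 5.9% × $5,990.00 = $353.41
Retirement Security Contribution: 2.5% × $5,990.00 = $149.75
Total withheld: $1,457.80 + $353.41 + $149.75 = $1,960.96
Net pay: $5,990.00 − $1,960.96 = $4,029.04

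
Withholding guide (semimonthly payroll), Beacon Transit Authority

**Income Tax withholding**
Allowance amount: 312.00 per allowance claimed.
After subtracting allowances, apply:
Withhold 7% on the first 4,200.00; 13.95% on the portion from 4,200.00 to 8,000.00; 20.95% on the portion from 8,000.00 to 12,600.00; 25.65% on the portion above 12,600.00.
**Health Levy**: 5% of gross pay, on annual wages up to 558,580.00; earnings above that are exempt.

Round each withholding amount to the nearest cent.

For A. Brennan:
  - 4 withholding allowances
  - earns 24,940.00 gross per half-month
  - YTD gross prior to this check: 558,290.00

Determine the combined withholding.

Income Tax: taxable = 24,940.00 − 4×312.00 = 23,692.00
  1,787.80 + 25.65% × (23,692.00 − 12,600.00) = 1,787.80 + 25.65% × 11,092.00 = 4,632.90
Health Levy: cap 558,580.00 − YTD 558,290.00 = 290.00 subject; 5% × 290.00 = 14.50
Total: 4,632.90 + 14.50 = 4,647.40

4,647.40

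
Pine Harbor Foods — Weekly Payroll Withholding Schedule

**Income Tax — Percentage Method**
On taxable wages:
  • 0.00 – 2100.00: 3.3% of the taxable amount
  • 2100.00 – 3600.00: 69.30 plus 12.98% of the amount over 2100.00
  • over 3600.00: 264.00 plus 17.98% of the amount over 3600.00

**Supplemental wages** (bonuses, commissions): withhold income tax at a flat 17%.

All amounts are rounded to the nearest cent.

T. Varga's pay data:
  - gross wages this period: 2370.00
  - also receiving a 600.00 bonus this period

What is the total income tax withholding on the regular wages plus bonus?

206.35

Income Tax: taxable = 2370.00
  69.30 + 12.98% × (2370.00 − 2100.00) = 69.30 + 12.98% × 270.00 = 104.35
Supplemental (17% flat on bonus): 17% × 600.00 = 102.00
Total income tax: 104.35 + 102.00 = 206.35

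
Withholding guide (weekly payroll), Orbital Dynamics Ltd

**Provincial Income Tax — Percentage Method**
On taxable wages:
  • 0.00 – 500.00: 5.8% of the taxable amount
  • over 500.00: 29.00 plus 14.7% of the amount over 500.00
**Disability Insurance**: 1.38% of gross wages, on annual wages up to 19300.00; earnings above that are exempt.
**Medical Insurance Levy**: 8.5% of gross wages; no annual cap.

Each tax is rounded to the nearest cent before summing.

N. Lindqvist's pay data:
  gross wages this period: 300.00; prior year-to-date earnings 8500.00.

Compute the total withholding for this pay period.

Provincial Income Tax: taxable = 300.00
  5.8% × 300.00 = 17.40
Disability Insurance: 1.38% × 300.00 = 4.14
Medical Insurance Levy: 8.5% × 300.00 = 25.50
Total: 17.40 + 4.14 + 25.50 = 47.04

47.04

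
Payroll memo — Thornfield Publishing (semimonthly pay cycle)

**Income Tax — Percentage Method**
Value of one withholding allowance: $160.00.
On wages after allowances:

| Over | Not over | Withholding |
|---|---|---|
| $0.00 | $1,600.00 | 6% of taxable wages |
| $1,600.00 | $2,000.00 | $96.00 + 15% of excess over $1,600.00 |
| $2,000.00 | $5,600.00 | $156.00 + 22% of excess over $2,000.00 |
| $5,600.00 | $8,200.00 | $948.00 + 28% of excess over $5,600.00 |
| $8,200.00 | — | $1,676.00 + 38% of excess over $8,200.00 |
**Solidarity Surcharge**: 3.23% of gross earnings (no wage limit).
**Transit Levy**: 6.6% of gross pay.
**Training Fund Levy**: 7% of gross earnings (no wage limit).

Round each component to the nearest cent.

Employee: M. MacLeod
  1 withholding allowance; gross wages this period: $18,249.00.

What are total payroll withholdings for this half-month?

Income Tax: taxable = $18,249.00 − 1×$160.00 = $18,089.00
  $1,676.00 + 38% × ($18,089.00 − $8,200.00) = $1,676.00 + 38% × $9,889.00 = $5,433.82
Solidarity Surcharge: 3.23% × $18,249.00 = $589.44
Transit Levy: 6.6% × $18,249.00 = $1,204.43
Training Fund Levy: 7% × $18,249.00 = $1,277.43
Total: $5,433.82 + $589.44 + $1,204.43 + $1,277.43 = $8,505.12

$8,505.12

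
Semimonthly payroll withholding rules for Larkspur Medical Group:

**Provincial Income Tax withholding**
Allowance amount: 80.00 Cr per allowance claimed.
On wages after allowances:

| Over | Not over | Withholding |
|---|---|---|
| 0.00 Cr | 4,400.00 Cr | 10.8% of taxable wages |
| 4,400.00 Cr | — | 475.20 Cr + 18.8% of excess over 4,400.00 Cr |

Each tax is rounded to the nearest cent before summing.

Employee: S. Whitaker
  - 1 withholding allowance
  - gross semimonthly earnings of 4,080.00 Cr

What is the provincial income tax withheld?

432.00 Cr

Provincial Income Tax: taxable = 4,080.00 Cr − 1×80.00 Cr = 4,000.00 Cr
  10.8% × 4,000.00 Cr = 432.00 Cr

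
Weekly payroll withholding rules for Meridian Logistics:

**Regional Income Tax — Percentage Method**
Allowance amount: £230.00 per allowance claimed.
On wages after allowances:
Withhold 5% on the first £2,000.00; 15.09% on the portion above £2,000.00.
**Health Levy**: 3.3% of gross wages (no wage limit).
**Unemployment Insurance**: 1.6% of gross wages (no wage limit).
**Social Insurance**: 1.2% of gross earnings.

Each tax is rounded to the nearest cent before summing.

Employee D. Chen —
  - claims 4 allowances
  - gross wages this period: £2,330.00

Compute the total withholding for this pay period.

£212.63

Regional Income Tax: taxable = £2,330.00 − 4×£230.00 = £1,410.00
  5% × £1,410.00 = £70.50
Health Levy: 3.3% × £2,330.00 = £76.89
Unemployment Insurance: 1.6% × £2,330.00 = £37.28
Social Insurance: 1.2% × £2,330.00 = £27.96
Total: £70.50 + £76.89 + £37.28 + £27.96 = £212.63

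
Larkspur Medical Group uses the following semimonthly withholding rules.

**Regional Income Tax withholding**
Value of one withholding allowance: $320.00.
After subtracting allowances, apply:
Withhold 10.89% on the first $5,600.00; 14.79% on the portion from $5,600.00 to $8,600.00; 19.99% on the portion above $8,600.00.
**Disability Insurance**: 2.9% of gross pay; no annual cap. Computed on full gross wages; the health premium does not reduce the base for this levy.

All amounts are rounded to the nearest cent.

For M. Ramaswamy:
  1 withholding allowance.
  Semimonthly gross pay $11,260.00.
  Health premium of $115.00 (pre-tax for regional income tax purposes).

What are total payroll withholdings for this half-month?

Regional Income Tax: taxable = $11,260.00 − $115.00 − 1×$320.00 = $10,825.00
  $1,053.54 + 19.99% × ($10,825.00 − $8,600.00) = $1,053.54 + 19.99% × $2,225.00 = $1,498.32
Disability Insurance: 2.9% × $11,260.00 = $326.54
Total: $1,498.32 + $326.54 = $1,824.86

$1,824.86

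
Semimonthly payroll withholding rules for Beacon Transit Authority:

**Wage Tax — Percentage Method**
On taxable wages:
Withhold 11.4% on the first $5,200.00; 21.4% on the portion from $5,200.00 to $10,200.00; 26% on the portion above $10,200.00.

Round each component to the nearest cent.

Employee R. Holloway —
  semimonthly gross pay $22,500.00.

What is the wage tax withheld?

$4,860.80

Wage Tax: taxable = $22,500.00
  $1,662.80 + 26% × ($22,500.00 − $10,200.00) = $1,662.80 + 26% × $12,300.00 = $4,860.80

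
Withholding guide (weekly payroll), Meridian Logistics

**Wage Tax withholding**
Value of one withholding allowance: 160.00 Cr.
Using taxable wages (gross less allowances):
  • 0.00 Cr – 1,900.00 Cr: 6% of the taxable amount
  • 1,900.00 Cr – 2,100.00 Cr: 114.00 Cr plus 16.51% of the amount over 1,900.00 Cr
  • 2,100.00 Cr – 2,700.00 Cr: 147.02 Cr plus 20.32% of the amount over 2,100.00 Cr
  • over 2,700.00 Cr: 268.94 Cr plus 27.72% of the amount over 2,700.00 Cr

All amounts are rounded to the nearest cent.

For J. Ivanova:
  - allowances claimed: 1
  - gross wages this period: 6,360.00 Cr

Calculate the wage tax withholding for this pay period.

1,239.14 Cr

Wage Tax: taxable = 6,360.00 Cr − 1×160.00 Cr = 6,200.00 Cr
  268.94 Cr + 27.72% × (6,200.00 Cr − 2,700.00 Cr) = 268.94 Cr + 27.72% × 3,500.00 Cr = 1,239.14 Cr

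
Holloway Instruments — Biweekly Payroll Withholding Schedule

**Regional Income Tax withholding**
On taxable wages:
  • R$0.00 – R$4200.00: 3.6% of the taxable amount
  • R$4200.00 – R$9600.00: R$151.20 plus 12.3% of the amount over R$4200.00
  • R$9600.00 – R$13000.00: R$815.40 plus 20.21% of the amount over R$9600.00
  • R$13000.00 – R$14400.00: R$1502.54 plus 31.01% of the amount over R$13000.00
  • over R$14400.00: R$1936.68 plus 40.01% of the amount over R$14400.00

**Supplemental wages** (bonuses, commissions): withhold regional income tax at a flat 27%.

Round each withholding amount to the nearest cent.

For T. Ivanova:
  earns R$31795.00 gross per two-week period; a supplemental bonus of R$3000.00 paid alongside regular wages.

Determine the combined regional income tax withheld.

Regional Income Tax: taxable = R$31795.00
  R$1936.68 + 40.01% × (R$31795.00 − R$14400.00) = R$1936.68 + 40.01% × R$17395.00 = R$8896.42
Supplemental (27% flat on bonus): 27% × R$3000.00 = R$810.00
Total regional income tax: R$8896.42 + R$810.00 = R$9706.42

R$9706.42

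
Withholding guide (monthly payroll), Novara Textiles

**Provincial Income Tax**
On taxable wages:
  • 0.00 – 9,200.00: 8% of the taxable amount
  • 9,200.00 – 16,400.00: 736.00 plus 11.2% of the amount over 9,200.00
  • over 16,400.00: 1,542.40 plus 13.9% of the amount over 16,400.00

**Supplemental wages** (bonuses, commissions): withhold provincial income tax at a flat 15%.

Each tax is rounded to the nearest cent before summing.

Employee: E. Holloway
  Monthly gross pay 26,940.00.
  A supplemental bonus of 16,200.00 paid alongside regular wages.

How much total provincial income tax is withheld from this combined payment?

5,437.46

Provincial Income Tax: taxable = 26,940.00
  1,542.40 + 13.9% × (26,940.00 − 16,400.00) = 1,542.40 + 13.9% × 10,540.00 = 3,007.46
Supplemental (15% flat on bonus): 15% × 16,200.00 = 2,430.00
Total provincial income tax: 3,007.46 + 2,430.00 = 5,437.46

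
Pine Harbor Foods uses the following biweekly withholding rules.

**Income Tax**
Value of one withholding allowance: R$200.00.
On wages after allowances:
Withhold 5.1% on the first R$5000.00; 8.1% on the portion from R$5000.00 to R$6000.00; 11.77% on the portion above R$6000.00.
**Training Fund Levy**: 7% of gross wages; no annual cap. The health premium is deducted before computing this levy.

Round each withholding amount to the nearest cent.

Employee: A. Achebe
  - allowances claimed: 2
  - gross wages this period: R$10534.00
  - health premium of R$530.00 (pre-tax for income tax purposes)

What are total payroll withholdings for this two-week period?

R$1460.47

Income Tax: taxable = R$10534.00 − R$530.00 − 2×R$200.00 = R$9604.00
  R$336.00 + 11.77% × (R$9604.00 − R$6000.00) = R$336.00 + 11.77% × R$3604.00 = R$760.19
Training Fund Levy: 7% × R$10004.00 = R$700.28
Total: R$760.19 + R$700.28 = R$1460.47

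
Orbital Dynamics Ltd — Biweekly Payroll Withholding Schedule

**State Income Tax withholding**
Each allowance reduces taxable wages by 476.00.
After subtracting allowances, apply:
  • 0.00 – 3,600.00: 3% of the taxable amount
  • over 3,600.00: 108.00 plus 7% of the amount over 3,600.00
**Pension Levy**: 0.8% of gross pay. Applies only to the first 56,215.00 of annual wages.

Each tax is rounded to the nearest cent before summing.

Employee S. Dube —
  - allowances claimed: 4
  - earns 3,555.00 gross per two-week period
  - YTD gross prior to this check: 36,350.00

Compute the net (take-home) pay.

3,477.03

State Income Tax: taxable = 3,555.00 − 4×476.00 = 1,651.00
  3% × 1,651.00 = 49.53
Pension Levy: 0.8% × 3,555.00 = 28.44
Total withheld: 49.53 + 28.44 = 77.97
Net pay: 3,555.00 − 77.97 = 3,477.03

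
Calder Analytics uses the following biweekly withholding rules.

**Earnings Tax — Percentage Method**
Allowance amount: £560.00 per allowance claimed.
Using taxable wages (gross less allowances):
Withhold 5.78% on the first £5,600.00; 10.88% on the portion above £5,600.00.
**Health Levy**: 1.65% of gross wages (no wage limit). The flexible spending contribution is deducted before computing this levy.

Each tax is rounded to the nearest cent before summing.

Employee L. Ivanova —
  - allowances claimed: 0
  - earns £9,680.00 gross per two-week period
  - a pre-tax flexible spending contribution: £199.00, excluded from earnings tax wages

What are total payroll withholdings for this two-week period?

Earnings Tax: taxable = £9,680.00 − £199.00 = £9,481.00
  £323.68 + 10.88% × (£9,481.00 − £5,600.00) = £323.68 + 10.88% × £3,881.00 = £745.93
Health Levy: 1.65% × £9,481.00 = £156.44
Total: £745.93 + £156.44 = £902.37

£902.37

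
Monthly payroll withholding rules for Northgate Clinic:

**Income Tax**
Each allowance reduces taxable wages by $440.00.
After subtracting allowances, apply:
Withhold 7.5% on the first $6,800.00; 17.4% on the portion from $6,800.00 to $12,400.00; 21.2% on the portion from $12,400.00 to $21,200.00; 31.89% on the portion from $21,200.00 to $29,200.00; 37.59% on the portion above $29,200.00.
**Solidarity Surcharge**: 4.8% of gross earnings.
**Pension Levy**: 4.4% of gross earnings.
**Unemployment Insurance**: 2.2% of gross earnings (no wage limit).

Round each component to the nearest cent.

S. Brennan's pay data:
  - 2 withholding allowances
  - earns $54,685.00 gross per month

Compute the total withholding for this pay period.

Income Tax: taxable = $54,685.00 − 2×$440.00 = $53,805.00
  $5,901.20 + 37.59% × ($53,805.00 − $29,200.00) = $5,901.20 + 37.59% × $24,605.00 = $15,150.22
Solidarity Surcharge: 4.8% × $54,685.00 = $2,624.88
Pension Levy: 4.4% × $54,685.00 = $2,406.14
Unemployment Insurance: 2.2% × $54,685.00 = $1,203.07
Total: $15,150.22 + $2,624.88 + $2,406.14 + $1,203.07 = $21,384.31

$21,384.31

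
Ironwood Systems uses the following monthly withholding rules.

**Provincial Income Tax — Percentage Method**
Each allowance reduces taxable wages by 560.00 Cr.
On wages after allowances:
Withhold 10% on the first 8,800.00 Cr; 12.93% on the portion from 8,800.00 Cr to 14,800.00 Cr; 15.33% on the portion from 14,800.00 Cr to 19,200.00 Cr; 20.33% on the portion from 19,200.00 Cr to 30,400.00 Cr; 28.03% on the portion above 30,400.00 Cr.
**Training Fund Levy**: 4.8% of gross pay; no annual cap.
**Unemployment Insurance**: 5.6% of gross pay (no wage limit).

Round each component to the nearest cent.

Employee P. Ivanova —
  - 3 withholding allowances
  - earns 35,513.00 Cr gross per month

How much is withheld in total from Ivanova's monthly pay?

Provincial Income Tax: taxable = 35,513.00 Cr − 3×560.00 Cr = 33,833.00 Cr
  4,607.28 Cr + 28.03% × (33,833.00 Cr − 30,400.00 Cr) = 4,607.28 Cr + 28.03% × 3,433.00 Cr = 5,569.55 Cr
Training Fund Levy: 4.8% × 35,513.00 Cr = 1,704.62 Cr
Unemployment Insurance: 5.6% × 35,513.00 Cr = 1,988.73 Cr
Total: 5,569.55 Cr + 1,704.62 Cr + 1,988.73 Cr = 9,262.90 Cr

9,262.90 Cr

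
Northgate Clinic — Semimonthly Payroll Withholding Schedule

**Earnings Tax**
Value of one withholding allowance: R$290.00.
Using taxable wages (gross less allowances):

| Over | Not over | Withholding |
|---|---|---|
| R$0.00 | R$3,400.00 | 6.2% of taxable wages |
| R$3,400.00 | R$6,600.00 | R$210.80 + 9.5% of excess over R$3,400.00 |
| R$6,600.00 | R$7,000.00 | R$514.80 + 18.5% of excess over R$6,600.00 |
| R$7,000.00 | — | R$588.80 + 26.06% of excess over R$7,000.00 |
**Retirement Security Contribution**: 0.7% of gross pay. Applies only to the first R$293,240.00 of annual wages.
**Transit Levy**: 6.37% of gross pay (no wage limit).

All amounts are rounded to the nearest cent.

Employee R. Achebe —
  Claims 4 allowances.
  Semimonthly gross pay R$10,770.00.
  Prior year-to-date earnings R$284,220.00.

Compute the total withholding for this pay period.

R$2,018.16

Earnings Tax: taxable = R$10,770.00 − 4×R$290.00 = R$9,610.00
  R$588.80 + 26.06% × (R$9,610.00 − R$7,000.00) = R$588.80 + 26.06% × R$2,610.00 = R$1,268.97
Retirement Security Contribution: cap R$293,240.00 − YTD R$284,220.00 = R$9,020.00 subject; 0.7% × R$9,020.00 = R$63.14
Transit Levy: 6.37% × R$10,770.00 = R$686.05
Total: R$1,268.97 + R$63.14 + R$686.05 = R$2,018.16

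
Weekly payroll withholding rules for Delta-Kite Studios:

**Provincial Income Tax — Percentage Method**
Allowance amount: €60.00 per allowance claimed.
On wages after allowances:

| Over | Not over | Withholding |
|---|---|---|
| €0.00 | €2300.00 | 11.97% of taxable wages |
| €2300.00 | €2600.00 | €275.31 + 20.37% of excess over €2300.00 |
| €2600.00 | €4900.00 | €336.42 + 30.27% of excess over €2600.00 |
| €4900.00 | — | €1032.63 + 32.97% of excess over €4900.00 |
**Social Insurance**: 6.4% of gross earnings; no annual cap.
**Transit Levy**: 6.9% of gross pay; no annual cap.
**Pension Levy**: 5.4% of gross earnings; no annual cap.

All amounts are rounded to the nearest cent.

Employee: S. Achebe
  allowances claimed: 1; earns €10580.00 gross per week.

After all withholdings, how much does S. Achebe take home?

Provincial Income Tax: taxable = €10580.00 − 1×€60.00 = €10520.00
  €1032.63 + 32.97% × (€10520.00 − €4900.00) = €1032.63 + 32.97% × €5620.00 = €2885.54
Social Insurance: 6.4% × €10580.00 = €677.12
Transit Levy: 6.9% × €10580.00 = €730.02
Pension Levy: 5.4% × €10580.00 = €571.32
Total withheld: €2885.54 + €677.12 + €730.02 + €571.32 = €4864.00
Net pay: €10580.00 − €4864.00 = €5716.00

€5716.00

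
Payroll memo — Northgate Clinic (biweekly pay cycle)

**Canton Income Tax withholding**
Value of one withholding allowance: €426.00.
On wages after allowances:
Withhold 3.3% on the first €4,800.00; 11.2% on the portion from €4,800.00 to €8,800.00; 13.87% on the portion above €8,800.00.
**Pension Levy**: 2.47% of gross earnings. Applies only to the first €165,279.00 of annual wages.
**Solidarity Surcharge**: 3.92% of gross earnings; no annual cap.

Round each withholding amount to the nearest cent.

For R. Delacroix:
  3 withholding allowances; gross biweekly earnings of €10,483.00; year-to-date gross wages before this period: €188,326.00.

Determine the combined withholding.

€1,073.50

Canton Income Tax: taxable = €10,483.00 − 3×€426.00 = €9,205.00
  €606.40 + 13.87% × (€9,205.00 − €8,800.00) = €606.40 + 13.87% × €405.00 = €662.57
Pension Levy: YTD €188,326.00 ≥ cap €165,279.00 → €0.00
Solidarity Surcharge: 3.92% × €10,483.00 = €410.93
Total: €662.57 + €0.00 + €410.93 = €1,073.50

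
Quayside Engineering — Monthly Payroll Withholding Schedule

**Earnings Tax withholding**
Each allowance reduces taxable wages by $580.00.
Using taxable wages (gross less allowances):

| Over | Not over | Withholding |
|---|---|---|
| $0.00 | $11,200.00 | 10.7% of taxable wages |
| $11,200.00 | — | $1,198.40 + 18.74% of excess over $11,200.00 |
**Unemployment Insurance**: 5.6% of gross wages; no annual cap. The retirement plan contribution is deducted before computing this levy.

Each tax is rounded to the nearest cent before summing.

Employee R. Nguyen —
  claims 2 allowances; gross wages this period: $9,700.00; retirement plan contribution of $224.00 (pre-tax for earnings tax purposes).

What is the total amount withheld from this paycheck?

Earnings Tax: taxable = $9,700.00 − $224.00 − 2×$580.00 = $8,316.00
  10.7% × $8,316.00 = $889.81
Unemployment Insurance: 5.6% × $9,476.00 = $530.66
Total: $889.81 + $530.66 = $1,420.47

$1,420.47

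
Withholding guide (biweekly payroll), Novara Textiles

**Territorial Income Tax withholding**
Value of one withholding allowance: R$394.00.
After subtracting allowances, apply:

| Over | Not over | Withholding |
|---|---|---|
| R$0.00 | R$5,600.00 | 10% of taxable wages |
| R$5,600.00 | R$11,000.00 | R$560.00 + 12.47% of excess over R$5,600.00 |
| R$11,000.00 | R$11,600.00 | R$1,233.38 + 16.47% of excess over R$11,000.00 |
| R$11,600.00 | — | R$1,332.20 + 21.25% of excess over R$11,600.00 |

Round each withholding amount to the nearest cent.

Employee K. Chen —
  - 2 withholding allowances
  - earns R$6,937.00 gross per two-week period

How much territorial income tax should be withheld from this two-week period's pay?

R$628.46

Territorial Income Tax: taxable = R$6,937.00 − 2×R$394.00 = R$6,149.00
  R$560.00 + 12.47% × (R$6,149.00 − R$5,600.00) = R$560.00 + 12.47% × R$549.00 = R$628.46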